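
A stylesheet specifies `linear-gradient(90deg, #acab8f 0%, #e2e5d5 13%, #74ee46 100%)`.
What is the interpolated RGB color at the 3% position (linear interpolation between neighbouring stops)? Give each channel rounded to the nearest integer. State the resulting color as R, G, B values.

3% lies between the 0% and 13% stops, so the local fraction is t = (3 − 0)/(13 − 0) = 3/13 ≈ 0.2308.
#acab8f → (172, 171, 143); #e2e5d5 → (226, 229, 213).
R = 172 + 0.2308 × (226 − 172) = 184.463 → 184
G = 171 + 0.2308 × (229 − 171) = 184.386 → 184
B = 143 + 0.2308 × (213 − 143) = 159.156 → 159

(184, 184, 159)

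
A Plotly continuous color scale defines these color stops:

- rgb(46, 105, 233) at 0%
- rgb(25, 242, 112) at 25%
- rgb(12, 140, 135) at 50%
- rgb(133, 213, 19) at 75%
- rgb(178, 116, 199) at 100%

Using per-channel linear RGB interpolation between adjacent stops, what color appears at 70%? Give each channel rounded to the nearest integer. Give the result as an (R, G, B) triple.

(109, 198, 42)

70% lies between the 50% and 75% stops, so the local fraction is t = (70 − 50)/(75 − 50) = 20/25 ≈ 0.8.
R = 12 + 0.8 × (133 − 12) = 108.8 → 109
G = 140 + 0.8 × (213 − 140) = 198.4 → 198
B = 135 + 0.8 × (19 − 135) = 42.2 → 42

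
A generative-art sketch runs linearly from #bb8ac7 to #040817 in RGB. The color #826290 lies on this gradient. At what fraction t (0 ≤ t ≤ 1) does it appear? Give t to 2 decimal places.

Invert the lerp on the R channel (largest span, 183): t = (130 − 187) / (4 − 187) = -57/-183 = 0.31148.
Check on G: (98 − 138)/(8 − 138) = 0.3077 ✓

0.31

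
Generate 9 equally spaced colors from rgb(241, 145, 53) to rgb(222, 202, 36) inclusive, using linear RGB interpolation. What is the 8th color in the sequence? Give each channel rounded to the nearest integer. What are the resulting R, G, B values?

(224, 195, 38)

With 9 swatches and endpoints inclusive, swatch 8 sits at t = (8 − 1)/(9 − 1) = 7/8 ≈ 0.875.
R = 241 + 0.875 × (222 − 241) = 224.375 → 224
G = 145 + 0.875 × (202 − 145) = 194.875 → 195
B = 53 + 0.875 × (36 − 53) = 38.125 → 38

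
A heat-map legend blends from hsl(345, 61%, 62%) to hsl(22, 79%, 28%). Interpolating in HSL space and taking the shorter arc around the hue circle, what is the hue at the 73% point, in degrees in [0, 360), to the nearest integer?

12

Hue: 22 − 345 = -323°, but |-323| > 180 so the shorter arc goes the other way: Δh = -323 + 360 = 37°.
H = 345 + 0.73 × (37) = 372.01 → 372 → 372 mod 360 = 12°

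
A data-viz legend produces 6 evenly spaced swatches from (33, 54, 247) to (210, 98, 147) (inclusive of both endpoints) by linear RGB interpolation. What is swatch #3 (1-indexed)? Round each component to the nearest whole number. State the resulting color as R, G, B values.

(104, 72, 207)

With 6 swatches and endpoints inclusive, swatch 3 sits at t = (3 − 1)/(6 − 1) = 2/5 ≈ 0.4.
R = 33 + 0.4 × (210 − 33) = 103.8 → 104
G = 54 + 0.4 × (98 − 54) = 71.6 → 72
B = 247 + 0.4 × (147 − 247) = 207 → 207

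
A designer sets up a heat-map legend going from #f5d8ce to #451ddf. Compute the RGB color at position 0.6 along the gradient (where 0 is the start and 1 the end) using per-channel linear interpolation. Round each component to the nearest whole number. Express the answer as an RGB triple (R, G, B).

#f5d8ce → (245, 216, 206); #451ddf → (69, 29, 223).
R = 245 + 0.6 × (69 − 245) = 245 + 0.6 × -176 = 139.4 → 139
G = 216 + 0.6 × (29 − 216) = 216 + 0.6 × -187 = 103.8 → 104
B = 206 + 0.6 × (223 − 206) = 206 + 0.6 × 17 = 216.2 → 216
So the blended color is (139, 104, 216), about #8b68d8.

(139, 104, 216)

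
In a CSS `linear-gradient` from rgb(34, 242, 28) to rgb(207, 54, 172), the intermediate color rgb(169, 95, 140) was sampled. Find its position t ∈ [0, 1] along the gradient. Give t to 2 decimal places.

0.78

Invert the lerp on the G channel (largest span, 188): t = (95 − 242) / (54 − 242) = -147/-188 = 0.78191.
Check on R: (169 − 34)/(207 − 34) = 0.7803 ✓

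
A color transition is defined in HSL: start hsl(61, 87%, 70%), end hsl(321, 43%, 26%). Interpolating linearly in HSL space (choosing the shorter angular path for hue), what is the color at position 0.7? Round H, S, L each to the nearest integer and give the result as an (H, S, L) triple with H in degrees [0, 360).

Hue: 321 − 61 = 260°, but |260| > 180 so the shorter arc goes the other way: Δh = 260 − 360 = -100°.
H = 61 + 0.7 × (-100) = -9 → -9 → -9 mod 360 = 351°
S = 87 + 0.7 × (43 − 87) = 56.2 → 56%
L = 70 + 0.7 × (26 − 70) = 39.2 → 39%

(351, 56, 39)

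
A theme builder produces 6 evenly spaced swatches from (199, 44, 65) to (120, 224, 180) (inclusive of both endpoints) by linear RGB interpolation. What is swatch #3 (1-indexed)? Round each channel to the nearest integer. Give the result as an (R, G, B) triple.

With 6 swatches and endpoints inclusive, swatch 3 sits at t = (3 − 1)/(6 − 1) = 2/5 ≈ 0.4.
R = 199 + 0.4 × (120 − 199) = 167.4 → 167
G = 44 + 0.4 × (224 − 44) = 116 → 116
B = 65 + 0.4 × (180 − 65) = 111 → 111

(167, 116, 111)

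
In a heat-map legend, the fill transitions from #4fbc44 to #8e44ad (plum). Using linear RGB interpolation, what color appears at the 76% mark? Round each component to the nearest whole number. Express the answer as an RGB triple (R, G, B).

#4fbc44 → (79, 188, 68); #8e44ad → (142, 68, 173).
76% corresponds to t = 0.76.
R = 79 + 0.76 × (142 − 79) = 79 + 0.76 × 63 = 126.88 → 127
G = 188 + 0.76 × (68 − 188) = 188 + 0.76 × -120 = 96.8 → 97
B = 68 + 0.76 × (173 − 68) = 68 + 0.76 × 105 = 147.8 → 148
So the blended color is (127, 97, 148), about #7f6194.

(127, 97, 148)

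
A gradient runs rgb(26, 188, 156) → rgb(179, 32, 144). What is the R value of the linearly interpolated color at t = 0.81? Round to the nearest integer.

150

R = 26 + 0.81 × (179 − 26) = 149.93 → 150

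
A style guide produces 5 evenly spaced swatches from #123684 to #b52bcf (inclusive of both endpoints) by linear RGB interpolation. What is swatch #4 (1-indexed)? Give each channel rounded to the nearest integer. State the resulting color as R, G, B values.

(140, 46, 188)

With 5 swatches and endpoints inclusive, swatch 4 sits at t = (4 − 1)/(5 − 1) = 3/4 ≈ 0.75.
#123684 → (18, 54, 132); #b52bcf → (181, 43, 207).
R = 18 + 0.75 × (181 − 18) = 140.25 → 140
G = 54 + 0.75 × (43 − 54) = 45.75 → 46
B = 132 + 0.75 × (207 − 132) = 188.25 → 188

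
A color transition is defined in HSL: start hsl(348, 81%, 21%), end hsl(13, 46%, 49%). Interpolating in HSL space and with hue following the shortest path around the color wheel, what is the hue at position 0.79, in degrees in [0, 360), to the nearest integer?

8

Hue: 13 − 348 = -335°, but |-335| > 180 so the shorter arc goes the other way: Δh = -335 + 360 = 25°.
H = 348 + 0.79 × (25) = 367.75 → 368 → 368 mod 360 = 8°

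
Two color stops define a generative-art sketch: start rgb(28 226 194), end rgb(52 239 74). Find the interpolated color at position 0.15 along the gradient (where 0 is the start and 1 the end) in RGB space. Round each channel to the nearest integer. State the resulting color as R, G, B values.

R = 28 + 0.15 × (52 − 28) = 28 + 0.15 × 24 = 31.6 → 32
G = 226 + 0.15 × (239 − 226) = 226 + 0.15 × 13 = 227.95 → 228
B = 194 + 0.15 × (74 − 194) = 194 + 0.15 × -120 = 176 → 176
So the blended color is (32, 228, 176), about #20e4b0.

(32, 228, 176)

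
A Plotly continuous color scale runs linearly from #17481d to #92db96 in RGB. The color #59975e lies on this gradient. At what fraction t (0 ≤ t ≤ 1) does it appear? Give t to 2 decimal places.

Invert the lerp on the G channel (largest span, 147): t = (151 − 72) / (219 − 72) = 79/147 = 0.53741.
Check on R: (89 − 23)/(146 − 23) = 0.5366 ✓

0.54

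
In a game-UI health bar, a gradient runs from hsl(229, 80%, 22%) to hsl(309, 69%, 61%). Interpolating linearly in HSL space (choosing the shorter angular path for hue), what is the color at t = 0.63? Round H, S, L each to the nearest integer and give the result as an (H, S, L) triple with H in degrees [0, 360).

Hue arc: Δh = 309 − 229 = 80° (|Δh| ≤ 180, already the shorter path).
H = 229 + 0.63 × (80) = 279.4 → 279°
S = 80 + 0.63 × (69 − 80) = 73.07 → 73%
L = 22 + 0.63 × (61 − 22) = 46.57 → 47%

(279, 73, 47)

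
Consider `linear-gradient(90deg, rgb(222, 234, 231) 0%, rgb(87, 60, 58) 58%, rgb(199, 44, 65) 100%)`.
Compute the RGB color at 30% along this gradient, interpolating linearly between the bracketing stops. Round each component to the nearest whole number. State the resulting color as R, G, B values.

30% lies between the 0% and 58% stops, so the local fraction is t = (30 − 0)/(58 − 0) = 30/58 ≈ 0.5172.
R = 222 + 0.5172 × (87 − 222) = 152.178 → 152
G = 234 + 0.5172 × (60 − 234) = 144.007 → 144
B = 231 + 0.5172 × (58 − 231) = 141.524 → 142

(152, 144, 142)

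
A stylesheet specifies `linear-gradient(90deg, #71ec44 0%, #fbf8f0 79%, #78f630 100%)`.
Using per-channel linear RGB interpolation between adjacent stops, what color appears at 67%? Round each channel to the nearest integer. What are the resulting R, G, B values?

67% lies between the 0% and 79% stops, so the local fraction is t = (67 − 0)/(79 − 0) = 67/79 ≈ 0.8481.
#71ec44 → (113, 236, 68); #fbf8f0 → (251, 248, 240).
R = 113 + 0.8481 × (251 − 113) = 230.038 → 230
G = 236 + 0.8481 × (248 − 236) = 246.177 → 246
B = 68 + 0.8481 × (240 − 68) = 213.873 → 214

(230, 246, 214)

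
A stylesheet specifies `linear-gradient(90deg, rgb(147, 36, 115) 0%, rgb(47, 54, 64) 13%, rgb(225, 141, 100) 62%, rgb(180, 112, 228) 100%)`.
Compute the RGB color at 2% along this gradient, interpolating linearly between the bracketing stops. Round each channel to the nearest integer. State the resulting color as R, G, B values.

(132, 39, 107)

2% lies between the 0% and 13% stops, so the local fraction is t = (2 − 0)/(13 − 0) = 2/13 ≈ 0.1538.
R = 147 + 0.1538 × (47 − 147) = 131.62 → 132
G = 36 + 0.1538 × (54 − 36) = 38.768 → 39
B = 115 + 0.1538 × (64 − 115) = 107.156 → 107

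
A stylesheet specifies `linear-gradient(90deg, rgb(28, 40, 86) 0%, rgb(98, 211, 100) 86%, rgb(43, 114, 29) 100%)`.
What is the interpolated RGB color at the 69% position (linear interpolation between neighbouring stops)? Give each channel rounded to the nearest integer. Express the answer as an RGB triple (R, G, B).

(84, 177, 97)

69% lies between the 0% and 86% stops, so the local fraction is t = (69 − 0)/(86 − 0) = 69/86 ≈ 0.8023.
R = 28 + 0.8023 × (98 − 28) = 84.161 → 84
G = 40 + 0.8023 × (211 − 40) = 177.193 → 177
B = 86 + 0.8023 × (100 − 86) = 97.232 → 97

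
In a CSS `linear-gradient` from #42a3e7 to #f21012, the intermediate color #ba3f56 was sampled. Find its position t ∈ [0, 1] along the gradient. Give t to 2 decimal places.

Invert the lerp on the B channel (largest span, 213): t = (86 − 231) / (18 − 231) = -145/-213 = 0.68075.
Check on R: (186 − 66)/(242 − 66) = 0.6818 ✓

0.68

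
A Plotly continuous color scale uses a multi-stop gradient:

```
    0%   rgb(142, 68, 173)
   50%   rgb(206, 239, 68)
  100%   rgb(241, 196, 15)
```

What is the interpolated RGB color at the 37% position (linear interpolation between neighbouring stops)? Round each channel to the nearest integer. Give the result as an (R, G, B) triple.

37% lies between the 0% and 50% stops, so the local fraction is t = (37 − 0)/(50 − 0) = 37/50 ≈ 0.74.
R = 142 + 0.74 × (206 − 142) = 189.36 → 189
G = 68 + 0.74 × (239 − 68) = 194.54 → 195
B = 173 + 0.74 × (68 − 173) = 95.3 → 95

(189, 195, 95)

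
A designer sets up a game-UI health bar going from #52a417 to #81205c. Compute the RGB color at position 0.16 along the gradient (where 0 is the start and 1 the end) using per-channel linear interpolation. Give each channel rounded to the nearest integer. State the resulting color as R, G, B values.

#52a417 → (82, 164, 23); #81205c → (129, 32, 92).
R = 82 + 0.16 × (129 − 82) = 82 + 0.16 × 47 = 89.52 → 90
G = 164 + 0.16 × (32 − 164) = 164 + 0.16 × -132 = 142.88 → 143
B = 23 + 0.16 × (92 − 23) = 23 + 0.16 × 69 = 34.04 → 34

(90, 143, 34)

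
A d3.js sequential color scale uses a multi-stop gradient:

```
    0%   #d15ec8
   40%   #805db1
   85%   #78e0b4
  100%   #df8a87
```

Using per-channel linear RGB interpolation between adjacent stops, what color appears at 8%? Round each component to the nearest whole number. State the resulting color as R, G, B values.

8% lies between the 0% and 40% stops, so the local fraction is t = (8 − 0)/(40 − 0) = 8/40 ≈ 0.2.
#d15ec8 → (209, 94, 200); #805db1 → (128, 93, 177).
R = 209 + 0.2 × (128 − 209) = 192.8 → 193
G = 94 + 0.2 × (93 − 94) = 93.8 → 94
B = 200 + 0.2 × (177 − 200) = 195.4 → 195

(193, 94, 195)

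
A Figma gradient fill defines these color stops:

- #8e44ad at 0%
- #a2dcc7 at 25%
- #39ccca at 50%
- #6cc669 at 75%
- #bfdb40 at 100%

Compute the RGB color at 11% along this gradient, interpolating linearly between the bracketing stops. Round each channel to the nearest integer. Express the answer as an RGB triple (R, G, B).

(151, 135, 184)

11% lies between the 0% and 25% stops, so the local fraction is t = (11 − 0)/(25 − 0) = 11/25 ≈ 0.44.
#8e44ad → (142, 68, 173); #a2dcc7 → (162, 220, 199).
R = 142 + 0.44 × (162 − 142) = 150.8 → 151
G = 68 + 0.44 × (220 − 68) = 134.88 → 135
B = 173 + 0.44 × (199 − 173) = 184.44 → 184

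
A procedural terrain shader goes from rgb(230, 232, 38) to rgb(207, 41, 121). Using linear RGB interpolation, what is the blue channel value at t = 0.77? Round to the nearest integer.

B = 38 + 0.77 × (121 − 38) = 101.91 → 102

102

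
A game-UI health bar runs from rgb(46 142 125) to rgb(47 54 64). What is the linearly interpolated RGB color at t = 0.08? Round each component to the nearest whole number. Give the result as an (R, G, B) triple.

(46, 135, 120)

R = 46 + 0.08 × (47 − 46) = 46 + 0.08 × 1 = 46.08 → 46
G = 142 + 0.08 × (54 − 142) = 142 + 0.08 × -88 = 134.96 → 135
B = 125 + 0.08 × (64 − 125) = 125 + 0.08 × -61 = 120.12 → 120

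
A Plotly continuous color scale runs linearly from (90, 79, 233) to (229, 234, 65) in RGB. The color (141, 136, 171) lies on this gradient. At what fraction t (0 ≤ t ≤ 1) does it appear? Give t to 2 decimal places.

0.37

Invert the lerp on the B channel (largest span, 168): t = (171 − 233) / (65 − 233) = -62/-168 = 0.36905.
Check on R: (141 − 90)/(229 − 90) = 0.3669 ✓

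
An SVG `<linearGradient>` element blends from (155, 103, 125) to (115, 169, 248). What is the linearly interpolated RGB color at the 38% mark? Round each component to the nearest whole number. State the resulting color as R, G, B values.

38% corresponds to t = 0.38.
R = 155 + 0.38 × (115 − 155) = 155 + 0.38 × -40 = 139.8 → 140
G = 103 + 0.38 × (169 − 103) = 103 + 0.38 × 66 = 128.08 → 128
B = 125 + 0.38 × (248 − 125) = 125 + 0.38 × 123 = 171.74 → 172
So the blended color is (140, 128, 172), about #8c80ac.

(140, 128, 172)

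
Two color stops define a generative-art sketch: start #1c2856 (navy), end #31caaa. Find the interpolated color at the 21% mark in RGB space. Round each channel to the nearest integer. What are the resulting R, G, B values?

#1c2856 → (28, 40, 86); #31caaa → (49, 202, 170).
21% corresponds to t = 0.21.
R = 28 + 0.21 × (49 − 28) = 28 + 0.21 × 21 = 32.41 → 32
G = 40 + 0.21 × (202 − 40) = 40 + 0.21 × 162 = 74.02 → 74
B = 86 + 0.21 × (170 − 86) = 86 + 0.21 × 84 = 103.64 → 104

(32, 74, 104)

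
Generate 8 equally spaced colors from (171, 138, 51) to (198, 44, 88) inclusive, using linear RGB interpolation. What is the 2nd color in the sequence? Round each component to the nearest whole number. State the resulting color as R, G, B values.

(175, 125, 56)

With 8 swatches and endpoints inclusive, swatch 2 sits at t = (2 − 1)/(8 − 1) = 1/7 ≈ 0.1429.
R = 171 + 0.1429 × (198 − 171) = 174.858 → 175
G = 138 + 0.1429 × (44 − 138) = 124.567 → 125
B = 51 + 0.1429 × (88 − 51) = 56.287 → 56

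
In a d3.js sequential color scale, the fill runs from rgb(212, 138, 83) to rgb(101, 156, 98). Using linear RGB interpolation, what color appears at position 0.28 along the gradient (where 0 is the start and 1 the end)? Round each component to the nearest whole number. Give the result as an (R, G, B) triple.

(181, 143, 87)

R = 212 + 0.28 × (101 − 212) = 212 + 0.28 × -111 = 180.92 → 181
G = 138 + 0.28 × (156 − 138) = 138 + 0.28 × 18 = 143.04 → 143
B = 83 + 0.28 × (98 − 83) = 83 + 0.28 × 15 = 87.2 → 87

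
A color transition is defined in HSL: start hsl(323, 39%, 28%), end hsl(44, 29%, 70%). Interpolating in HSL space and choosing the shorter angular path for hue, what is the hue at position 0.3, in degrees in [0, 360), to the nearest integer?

347

Hue: 44 − 323 = -279°, but |-279| > 180 so the shorter arc goes the other way: Δh = -279 + 360 = 81°.
H = 323 + 0.3 × (81) = 347.3 → 347°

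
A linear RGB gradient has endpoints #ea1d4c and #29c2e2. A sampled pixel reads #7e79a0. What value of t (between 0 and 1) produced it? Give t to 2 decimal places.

0.56

Invert the lerp on the R channel (largest span, 193): t = (126 − 234) / (41 − 234) = -108/-193 = 0.55959.
Check on G: (121 − 29)/(194 − 29) = 0.5576 ✓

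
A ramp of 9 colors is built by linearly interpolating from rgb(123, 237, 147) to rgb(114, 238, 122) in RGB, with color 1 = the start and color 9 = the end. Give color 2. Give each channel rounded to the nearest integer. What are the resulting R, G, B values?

(122, 237, 144)

With 9 swatches and endpoints inclusive, swatch 2 sits at t = (2 − 1)/(9 − 1) = 1/8 ≈ 0.125.
R = 123 + 0.125 × (114 − 123) = 121.875 → 122
G = 237 + 0.125 × (238 − 237) = 237.125 → 237
B = 147 + 0.125 × (122 − 147) = 143.875 → 144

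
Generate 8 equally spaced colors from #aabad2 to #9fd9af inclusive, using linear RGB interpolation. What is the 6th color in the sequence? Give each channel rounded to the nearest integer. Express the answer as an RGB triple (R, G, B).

With 8 swatches and endpoints inclusive, swatch 6 sits at t = (6 − 1)/(8 − 1) = 5/7 ≈ 0.7143.
#aabad2 → (170, 186, 210); #9fd9af → (159, 217, 175).
R = 170 + 0.7143 × (159 − 170) = 162.143 → 162
G = 186 + 0.7143 × (217 − 186) = 208.143 → 208
B = 210 + 0.7143 × (175 − 210) = 185 → 185

(162, 208, 185)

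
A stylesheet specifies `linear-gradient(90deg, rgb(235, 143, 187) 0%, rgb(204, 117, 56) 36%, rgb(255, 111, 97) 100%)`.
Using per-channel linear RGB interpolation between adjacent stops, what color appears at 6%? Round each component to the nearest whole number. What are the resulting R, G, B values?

6% lies between the 0% and 36% stops, so the local fraction is t = (6 − 0)/(36 − 0) = 6/36 ≈ 0.1667.
R = 235 + 0.1667 × (204 − 235) = 229.832 → 230
G = 143 + 0.1667 × (117 − 143) = 138.666 → 139
B = 187 + 0.1667 × (56 − 187) = 165.162 → 165

(230, 139, 165)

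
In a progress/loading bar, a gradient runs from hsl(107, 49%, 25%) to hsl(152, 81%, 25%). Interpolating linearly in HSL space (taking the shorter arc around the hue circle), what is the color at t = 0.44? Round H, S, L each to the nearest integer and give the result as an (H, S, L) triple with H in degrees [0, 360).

(127, 63, 25)

Hue arc: Δh = 152 − 107 = 45° (|Δh| ≤ 180, already the shorter path).
H = 107 + 0.44 × (45) = 126.8 → 127°
S = 49 + 0.44 × (81 − 49) = 63.08 → 63%
L = 25 + 0.44 × (25 − 25) = 25 → 25%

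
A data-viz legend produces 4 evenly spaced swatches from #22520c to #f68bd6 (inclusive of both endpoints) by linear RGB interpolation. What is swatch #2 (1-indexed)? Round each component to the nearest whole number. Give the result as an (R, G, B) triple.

With 4 swatches and endpoints inclusive, swatch 2 sits at t = (2 − 1)/(4 − 1) = 1/3 ≈ 0.3333.
#22520c → (34, 82, 12); #f68bd6 → (246, 139, 214).
R = 34 + 0.3333 × (246 − 34) = 104.66 → 105
G = 82 + 0.3333 × (139 − 82) = 100.998 → 101
B = 12 + 0.3333 × (214 − 12) = 79.327 → 79

(105, 101, 79)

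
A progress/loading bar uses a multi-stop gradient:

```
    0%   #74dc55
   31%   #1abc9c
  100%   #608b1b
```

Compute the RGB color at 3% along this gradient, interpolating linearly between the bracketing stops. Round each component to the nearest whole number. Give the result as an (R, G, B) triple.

3% lies between the 0% and 31% stops, so the local fraction is t = (3 − 0)/(31 − 0) = 3/31 ≈ 0.0968.
#74dc55 → (116, 220, 85); #1abc9c → (26, 188, 156).
R = 116 + 0.0968 × (26 − 116) = 107.288 → 107
G = 220 + 0.0968 × (188 − 220) = 216.902 → 217
B = 85 + 0.0968 × (156 − 85) = 91.873 → 92

(107, 217, 92)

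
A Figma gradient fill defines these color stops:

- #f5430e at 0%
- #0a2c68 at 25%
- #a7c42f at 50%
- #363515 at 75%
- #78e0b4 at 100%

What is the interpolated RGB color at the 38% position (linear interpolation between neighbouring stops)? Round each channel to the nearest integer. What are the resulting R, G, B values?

(92, 123, 74)

38% lies between the 25% and 50% stops, so the local fraction is t = (38 − 25)/(50 − 25) = 13/25 ≈ 0.52.
#0a2c68 → (10, 44, 104); #a7c42f → (167, 196, 47).
R = 10 + 0.52 × (167 − 10) = 91.64 → 92
G = 44 + 0.52 × (196 − 44) = 123.04 → 123
B = 104 + 0.52 × (47 − 104) = 74.36 → 74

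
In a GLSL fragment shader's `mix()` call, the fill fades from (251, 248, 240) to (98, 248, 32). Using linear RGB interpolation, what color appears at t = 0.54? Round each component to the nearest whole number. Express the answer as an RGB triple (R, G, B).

R = 251 + 0.54 × (98 − 251) = 251 + 0.54 × -153 = 168.38 → 168
G = 248 + 0.54 × (248 − 248) = 248 + 0.54 × 0 = 248 → 248
B = 240 + 0.54 × (32 − 240) = 240 + 0.54 × -208 = 127.68 → 128

(168, 248, 128)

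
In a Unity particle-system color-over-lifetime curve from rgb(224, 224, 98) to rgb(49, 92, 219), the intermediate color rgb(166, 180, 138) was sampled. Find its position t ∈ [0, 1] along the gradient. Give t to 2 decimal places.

0.33

Invert the lerp on the R channel (largest span, 175): t = (166 − 224) / (49 − 224) = -58/-175 = 0.33143.
Check on G: (180 − 224)/(92 − 224) = 0.3333 ✓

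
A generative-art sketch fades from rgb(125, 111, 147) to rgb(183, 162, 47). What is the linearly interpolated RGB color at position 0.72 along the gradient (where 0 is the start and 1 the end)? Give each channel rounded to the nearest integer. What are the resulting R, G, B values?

R = 125 + 0.72 × (183 − 125) = 125 + 0.72 × 58 = 166.76 → 167
G = 111 + 0.72 × (162 − 111) = 111 + 0.72 × 51 = 147.72 → 148
B = 147 + 0.72 × (47 − 147) = 147 + 0.72 × -100 = 75 → 75
So the blended color is (167, 148, 75), about #a7944b.

(167, 148, 75)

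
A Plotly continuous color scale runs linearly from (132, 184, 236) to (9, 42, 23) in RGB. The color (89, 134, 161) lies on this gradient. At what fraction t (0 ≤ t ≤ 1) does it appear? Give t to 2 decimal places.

Invert the lerp on the B channel (largest span, 213): t = (161 − 236) / (23 − 236) = -75/-213 = 0.35211.
Check on R: (89 − 132)/(9 − 132) = 0.3496 ✓

0.35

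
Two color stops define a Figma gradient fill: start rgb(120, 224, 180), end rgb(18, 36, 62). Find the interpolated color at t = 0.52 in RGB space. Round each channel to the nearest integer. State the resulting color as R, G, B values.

R = 120 + 0.52 × (18 − 120) = 120 + 0.52 × -102 = 66.96 → 67
G = 224 + 0.52 × (36 − 224) = 224 + 0.52 × -188 = 126.24 → 126
B = 180 + 0.52 × (62 − 180) = 180 + 0.52 × -118 = 118.64 → 119

(67, 126, 119)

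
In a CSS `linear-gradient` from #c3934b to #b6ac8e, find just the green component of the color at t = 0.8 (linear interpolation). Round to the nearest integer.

167

G₁ = 147 (from #c3934b), G₂ = 172 (from #b6ac8e).
G = 147 + 0.8 × (172 − 147) = 167 → 167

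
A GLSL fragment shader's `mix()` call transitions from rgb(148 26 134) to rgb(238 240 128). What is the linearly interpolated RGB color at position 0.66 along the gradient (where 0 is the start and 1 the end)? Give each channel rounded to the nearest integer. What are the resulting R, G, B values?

(207, 167, 130)

R = 148 + 0.66 × (238 − 148) = 148 + 0.66 × 90 = 207.4 → 207
G = 26 + 0.66 × (240 − 26) = 26 + 0.66 × 214 = 167.24 → 167
B = 134 + 0.66 × (128 − 134) = 134 + 0.66 × -6 = 130.04 → 130
So the blended color is (207, 167, 130), about #cfa782.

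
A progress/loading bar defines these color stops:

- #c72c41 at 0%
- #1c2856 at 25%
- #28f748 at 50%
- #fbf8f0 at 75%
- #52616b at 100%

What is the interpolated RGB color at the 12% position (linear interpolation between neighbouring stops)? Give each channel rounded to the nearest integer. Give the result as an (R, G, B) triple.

(117, 42, 75)

12% lies between the 0% and 25% stops, so the local fraction is t = (12 − 0)/(25 − 0) = 12/25 ≈ 0.48.
#c72c41 → (199, 44, 65); #1c2856 → (28, 40, 86).
R = 199 + 0.48 × (28 − 199) = 116.92 → 117
G = 44 + 0.48 × (40 − 44) = 42.08 → 42
B = 65 + 0.48 × (86 − 65) = 75.08 → 75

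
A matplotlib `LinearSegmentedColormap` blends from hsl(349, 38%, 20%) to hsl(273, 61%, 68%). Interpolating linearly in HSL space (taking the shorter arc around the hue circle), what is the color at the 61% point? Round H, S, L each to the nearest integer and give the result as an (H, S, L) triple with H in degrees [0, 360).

(303, 52, 49)

Hue arc: Δh = 273 − 349 = -76° (|Δh| ≤ 180, already the shorter path).
H = 349 + 0.61 × (-76) = 302.64 → 303°
S = 38 + 0.61 × (61 − 38) = 52.03 → 52%
L = 20 + 0.61 × (68 − 20) = 49.28 → 49%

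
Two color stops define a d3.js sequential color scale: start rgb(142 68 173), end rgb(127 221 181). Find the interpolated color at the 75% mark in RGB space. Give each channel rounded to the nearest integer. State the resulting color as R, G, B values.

75% corresponds to t = 0.75.
R = 142 + 0.75 × (127 − 142) = 142 + 0.75 × -15 = 130.75 → 131
G = 68 + 0.75 × (221 − 68) = 68 + 0.75 × 153 = 182.75 → 183
B = 173 + 0.75 × (181 − 173) = 173 + 0.75 × 8 = 179 → 179
So the blended color is (131, 183, 179), about #83b7b3.

(131, 183, 179)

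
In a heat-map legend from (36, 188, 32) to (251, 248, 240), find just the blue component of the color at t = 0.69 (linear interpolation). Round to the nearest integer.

B = 32 + 0.69 × (240 − 32) = 175.52 → 176

176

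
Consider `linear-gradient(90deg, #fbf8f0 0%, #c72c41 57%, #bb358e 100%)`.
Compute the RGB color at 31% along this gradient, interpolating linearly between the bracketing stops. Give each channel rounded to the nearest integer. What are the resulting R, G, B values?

(223, 137, 145)

31% lies between the 0% and 57% stops, so the local fraction is t = (31 − 0)/(57 − 0) = 31/57 ≈ 0.5439.
#fbf8f0 → (251, 248, 240); #c72c41 → (199, 44, 65).
R = 251 + 0.5439 × (199 − 251) = 222.717 → 223
G = 248 + 0.5439 × (44 − 248) = 137.044 → 137
B = 240 + 0.5439 × (65 − 240) = 144.817 → 145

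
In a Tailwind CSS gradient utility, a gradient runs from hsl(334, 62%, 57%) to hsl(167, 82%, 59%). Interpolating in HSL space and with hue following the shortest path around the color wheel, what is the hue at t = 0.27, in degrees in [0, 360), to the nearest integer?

289

Hue arc: Δh = 167 − 334 = -167° (|Δh| ≤ 180, already the shorter path).
H = 334 + 0.27 × (-167) = 288.91 → 289°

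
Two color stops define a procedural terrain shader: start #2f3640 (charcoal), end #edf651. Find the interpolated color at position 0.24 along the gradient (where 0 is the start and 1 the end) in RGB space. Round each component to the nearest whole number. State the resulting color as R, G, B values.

#2f3640 → (47, 54, 64); #edf651 → (237, 246, 81).
R = 47 + 0.24 × (237 − 47) = 47 + 0.24 × 190 = 92.6 → 93
G = 54 + 0.24 × (246 − 54) = 54 + 0.24 × 192 = 100.08 → 100
B = 64 + 0.24 × (81 − 64) = 64 + 0.24 × 17 = 68.08 → 68

(93, 100, 68)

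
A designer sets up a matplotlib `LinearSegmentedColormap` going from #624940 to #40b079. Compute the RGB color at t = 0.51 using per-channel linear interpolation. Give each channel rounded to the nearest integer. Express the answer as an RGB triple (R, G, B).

#624940 → (98, 73, 64); #40b079 → (64, 176, 121).
R = 98 + 0.51 × (64 − 98) = 98 + 0.51 × -34 = 80.66 → 81
G = 73 + 0.51 × (176 − 73) = 73 + 0.51 × 103 = 125.53 → 126
B = 64 + 0.51 × (121 − 64) = 64 + 0.51 × 57 = 93.07 → 93

(81, 126, 93)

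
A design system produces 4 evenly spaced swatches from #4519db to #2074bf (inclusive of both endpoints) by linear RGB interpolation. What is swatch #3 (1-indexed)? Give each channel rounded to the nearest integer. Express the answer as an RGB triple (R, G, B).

(44, 86, 200)

With 4 swatches and endpoints inclusive, swatch 3 sits at t = (3 − 1)/(4 − 1) = 2/3 ≈ 0.6667.
#4519db → (69, 25, 219); #2074bf → (32, 116, 191).
R = 69 + 0.6667 × (32 − 69) = 44.332 → 44
G = 25 + 0.6667 × (116 − 25) = 85.67 → 86
B = 219 + 0.6667 × (191 − 219) = 200.332 → 200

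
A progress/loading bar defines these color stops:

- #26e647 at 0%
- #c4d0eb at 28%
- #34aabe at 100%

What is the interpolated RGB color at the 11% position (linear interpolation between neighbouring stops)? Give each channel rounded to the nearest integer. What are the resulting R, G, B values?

11% lies between the 0% and 28% stops, so the local fraction is t = (11 − 0)/(28 − 0) = 11/28 ≈ 0.3929.
#26e647 → (38, 230, 71); #c4d0eb → (196, 208, 235).
R = 38 + 0.3929 × (196 − 38) = 100.078 → 100
G = 230 + 0.3929 × (208 − 230) = 221.356 → 221
B = 71 + 0.3929 × (235 − 71) = 135.436 → 135

(100, 221, 135)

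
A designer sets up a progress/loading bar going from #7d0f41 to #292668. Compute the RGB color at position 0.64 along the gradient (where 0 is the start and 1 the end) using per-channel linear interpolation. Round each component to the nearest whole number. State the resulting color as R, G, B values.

(71, 30, 90)

#7d0f41 → (125, 15, 65); #292668 → (41, 38, 104).
R = 125 + 0.64 × (41 − 125) = 125 + 0.64 × -84 = 71.24 → 71
G = 15 + 0.64 × (38 − 15) = 15 + 0.64 × 23 = 29.72 → 30
B = 65 + 0.64 × (104 − 65) = 65 + 0.64 × 39 = 89.96 → 90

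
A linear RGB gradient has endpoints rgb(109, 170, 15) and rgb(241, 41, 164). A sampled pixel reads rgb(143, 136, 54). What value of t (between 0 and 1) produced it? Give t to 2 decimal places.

Invert the lerp on the B channel (largest span, 149): t = (54 − 15) / (164 − 15) = 39/149 = 0.26174.
Check on R: (143 − 109)/(241 − 109) = 0.2576 ✓

0.26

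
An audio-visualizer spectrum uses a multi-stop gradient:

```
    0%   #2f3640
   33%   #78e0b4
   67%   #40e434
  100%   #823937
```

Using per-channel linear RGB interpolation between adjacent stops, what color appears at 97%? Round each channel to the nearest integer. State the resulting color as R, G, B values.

(124, 73, 55)

97% lies between the 67% and 100% stops, so the local fraction is t = (97 − 67)/(100 − 67) = 30/33 ≈ 0.9091.
#40e434 → (64, 228, 52); #823937 → (130, 57, 55).
R = 64 + 0.9091 × (130 − 64) = 124.001 → 124
G = 228 + 0.9091 × (57 − 228) = 72.544 → 73
B = 52 + 0.9091 × (55 − 52) = 54.727 → 55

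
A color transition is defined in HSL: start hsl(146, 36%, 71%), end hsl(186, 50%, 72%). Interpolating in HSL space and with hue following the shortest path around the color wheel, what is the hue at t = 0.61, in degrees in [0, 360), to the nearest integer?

Hue arc: Δh = 186 − 146 = 40° (|Δh| ≤ 180, already the shorter path).
H = 146 + 0.61 × (40) = 170.4 → 170°

170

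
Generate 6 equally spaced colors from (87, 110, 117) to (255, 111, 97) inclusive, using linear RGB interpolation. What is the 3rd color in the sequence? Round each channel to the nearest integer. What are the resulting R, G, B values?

With 6 swatches and endpoints inclusive, swatch 3 sits at t = (3 − 1)/(6 − 1) = 2/5 ≈ 0.4.
R = 87 + 0.4 × (255 − 87) = 154.2 → 154
G = 110 + 0.4 × (111 − 110) = 110.4 → 110
B = 117 + 0.4 × (97 − 117) = 109 → 109

(154, 110, 109)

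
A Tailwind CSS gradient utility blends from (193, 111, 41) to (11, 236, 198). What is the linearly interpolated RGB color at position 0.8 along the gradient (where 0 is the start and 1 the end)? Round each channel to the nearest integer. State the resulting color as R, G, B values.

R = 193 + 0.8 × (11 − 193) = 193 + 0.8 × -182 = 47.4 → 47
G = 111 + 0.8 × (236 − 111) = 111 + 0.8 × 125 = 211 → 211
B = 41 + 0.8 × (198 − 41) = 41 + 0.8 × 157 = 166.6 → 167

(47, 211, 167)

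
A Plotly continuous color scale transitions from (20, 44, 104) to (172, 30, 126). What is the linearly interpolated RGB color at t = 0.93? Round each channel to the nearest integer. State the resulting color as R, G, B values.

R = 20 + 0.93 × (172 − 20) = 20 + 0.93 × 152 = 161.36 → 161
G = 44 + 0.93 × (30 − 44) = 44 + 0.93 × -14 = 30.98 → 31
B = 104 + 0.93 × (126 − 104) = 104 + 0.93 × 22 = 124.46 → 124

(161, 31, 124)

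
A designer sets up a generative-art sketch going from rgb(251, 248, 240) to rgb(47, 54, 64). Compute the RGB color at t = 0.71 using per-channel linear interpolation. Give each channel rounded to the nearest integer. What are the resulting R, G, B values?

(106, 110, 115)

R = 251 + 0.71 × (47 − 251) = 251 + 0.71 × -204 = 106.16 → 106
G = 248 + 0.71 × (54 − 248) = 248 + 0.71 × -194 = 110.26 → 110
B = 240 + 0.71 × (64 − 240) = 240 + 0.71 × -176 = 115.04 → 115
So the blended color is (106, 110, 115), about #6a6e73.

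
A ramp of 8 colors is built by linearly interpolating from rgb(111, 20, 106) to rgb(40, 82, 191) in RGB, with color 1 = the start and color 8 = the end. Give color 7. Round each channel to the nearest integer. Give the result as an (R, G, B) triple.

With 8 swatches and endpoints inclusive, swatch 7 sits at t = (7 − 1)/(8 − 1) = 6/7 ≈ 0.8571.
R = 111 + 0.8571 × (40 − 111) = 50.146 → 50
G = 20 + 0.8571 × (82 − 20) = 73.14 → 73
B = 106 + 0.8571 × (191 − 106) = 178.853 → 179

(50, 73, 179)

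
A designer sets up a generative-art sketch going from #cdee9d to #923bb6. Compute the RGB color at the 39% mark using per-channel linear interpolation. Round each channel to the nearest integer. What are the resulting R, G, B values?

#cdee9d → (205, 238, 157); #923bb6 → (146, 59, 182).
39% corresponds to t = 0.39.
R = 205 + 0.39 × (146 − 205) = 205 + 0.39 × -59 = 181.99 → 182
G = 238 + 0.39 × (59 − 238) = 238 + 0.39 × -179 = 168.19 → 168
B = 157 + 0.39 × (182 − 157) = 157 + 0.39 × 25 = 166.75 → 167

(182, 168, 167)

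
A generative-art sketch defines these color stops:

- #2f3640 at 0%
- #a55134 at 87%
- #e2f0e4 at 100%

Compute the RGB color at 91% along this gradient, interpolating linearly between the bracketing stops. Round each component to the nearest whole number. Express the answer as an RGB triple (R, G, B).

91% lies between the 87% and 100% stops, so the local fraction is t = (91 − 87)/(100 − 87) = 4/13 ≈ 0.3077.
#a55134 → (165, 81, 52); #e2f0e4 → (226, 240, 228).
R = 165 + 0.3077 × (226 − 165) = 183.77 → 184
G = 81 + 0.3077 × (240 − 81) = 129.924 → 130
B = 52 + 0.3077 × (228 − 52) = 106.155 → 106

(184, 130, 106)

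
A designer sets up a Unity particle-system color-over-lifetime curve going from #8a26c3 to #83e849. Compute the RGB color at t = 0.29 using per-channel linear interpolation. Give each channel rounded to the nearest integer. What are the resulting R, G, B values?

(136, 94, 160)

#8a26c3 → (138, 38, 195); #83e849 → (131, 232, 73).
R = 138 + 0.29 × (131 − 138) = 138 + 0.29 × -7 = 135.97 → 136
G = 38 + 0.29 × (232 − 38) = 38 + 0.29 × 194 = 94.26 → 94
B = 195 + 0.29 × (73 − 195) = 195 + 0.29 × -122 = 159.62 → 160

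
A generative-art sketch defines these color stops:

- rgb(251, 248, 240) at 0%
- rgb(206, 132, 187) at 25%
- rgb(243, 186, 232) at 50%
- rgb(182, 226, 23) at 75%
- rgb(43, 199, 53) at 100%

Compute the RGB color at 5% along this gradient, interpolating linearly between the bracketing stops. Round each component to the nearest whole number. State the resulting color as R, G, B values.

5% lies between the 0% and 25% stops, so the local fraction is t = (5 − 0)/(25 − 0) = 5/25 ≈ 0.2.
R = 251 + 0.2 × (206 − 251) = 242 → 242
G = 248 + 0.2 × (132 − 248) = 224.8 → 225
B = 240 + 0.2 × (187 − 240) = 229.4 → 229

(242, 225, 229)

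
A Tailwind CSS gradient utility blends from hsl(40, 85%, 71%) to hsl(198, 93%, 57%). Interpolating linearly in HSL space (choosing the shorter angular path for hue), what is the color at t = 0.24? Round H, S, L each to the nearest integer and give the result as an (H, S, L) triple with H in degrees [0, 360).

Hue arc: Δh = 198 − 40 = 158° (|Δh| ≤ 180, already the shorter path).
H = 40 + 0.24 × (158) = 77.92 → 78°
S = 85 + 0.24 × (93 − 85) = 86.92 → 87%
L = 71 + 0.24 × (57 − 71) = 67.64 → 68%

(78, 87, 68)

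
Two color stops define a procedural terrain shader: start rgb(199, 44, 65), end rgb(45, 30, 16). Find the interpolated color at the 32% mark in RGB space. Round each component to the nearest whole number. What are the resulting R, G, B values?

32% corresponds to t = 0.32.
R = 199 + 0.32 × (45 − 199) = 199 + 0.32 × -154 = 149.72 → 150
G = 44 + 0.32 × (30 − 44) = 44 + 0.32 × -14 = 39.52 → 40
B = 65 + 0.32 × (16 − 65) = 65 + 0.32 × -49 = 49.32 → 49

(150, 40, 49)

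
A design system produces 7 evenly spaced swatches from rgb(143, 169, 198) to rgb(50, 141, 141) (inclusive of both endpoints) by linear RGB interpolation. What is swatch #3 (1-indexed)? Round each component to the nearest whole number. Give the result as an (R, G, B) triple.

(112, 160, 179)

With 7 swatches and endpoints inclusive, swatch 3 sits at t = (3 − 1)/(7 − 1) = 2/6 ≈ 0.3333.
R = 143 + 0.3333 × (50 − 143) = 112.003 → 112
G = 169 + 0.3333 × (141 − 169) = 159.668 → 160
B = 198 + 0.3333 × (141 − 198) = 179.002 → 179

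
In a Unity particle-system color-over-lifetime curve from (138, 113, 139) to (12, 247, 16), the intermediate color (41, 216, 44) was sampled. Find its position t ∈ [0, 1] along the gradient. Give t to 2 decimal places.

0.77

Invert the lerp on the G channel (largest span, 134): t = (216 − 113) / (247 − 113) = 103/134 = 0.76866.
Check on R: (41 − 138)/(12 − 138) = 0.7698 ✓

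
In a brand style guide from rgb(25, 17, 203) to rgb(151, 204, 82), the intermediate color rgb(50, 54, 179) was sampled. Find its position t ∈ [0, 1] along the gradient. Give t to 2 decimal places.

0.20

Invert the lerp on the G channel (largest span, 187): t = (54 − 17) / (204 − 17) = 37/187 = 0.19786.
Check on R: (50 − 25)/(151 − 25) = 0.1984 ✓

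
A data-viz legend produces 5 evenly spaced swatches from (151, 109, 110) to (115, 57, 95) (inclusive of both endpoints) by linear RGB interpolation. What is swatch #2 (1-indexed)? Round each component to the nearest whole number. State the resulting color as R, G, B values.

(142, 96, 106)

With 5 swatches and endpoints inclusive, swatch 2 sits at t = (2 − 1)/(5 − 1) = 1/4 ≈ 0.25.
R = 151 + 0.25 × (115 − 151) = 142 → 142
G = 109 + 0.25 × (57 − 109) = 96 → 96
B = 110 + 0.25 × (95 − 110) = 106.25 → 106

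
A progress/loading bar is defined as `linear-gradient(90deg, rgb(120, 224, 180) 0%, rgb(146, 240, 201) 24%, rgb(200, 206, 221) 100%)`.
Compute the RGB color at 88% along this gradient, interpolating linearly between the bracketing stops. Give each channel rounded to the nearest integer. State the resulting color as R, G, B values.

(191, 211, 218)

88% lies between the 24% and 100% stops, so the local fraction is t = (88 − 24)/(100 − 24) = 64/76 ≈ 0.8421.
R = 146 + 0.8421 × (200 − 146) = 191.473 → 191
G = 240 + 0.8421 × (206 − 240) = 211.369 → 211
B = 201 + 0.8421 × (221 − 201) = 217.842 → 218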